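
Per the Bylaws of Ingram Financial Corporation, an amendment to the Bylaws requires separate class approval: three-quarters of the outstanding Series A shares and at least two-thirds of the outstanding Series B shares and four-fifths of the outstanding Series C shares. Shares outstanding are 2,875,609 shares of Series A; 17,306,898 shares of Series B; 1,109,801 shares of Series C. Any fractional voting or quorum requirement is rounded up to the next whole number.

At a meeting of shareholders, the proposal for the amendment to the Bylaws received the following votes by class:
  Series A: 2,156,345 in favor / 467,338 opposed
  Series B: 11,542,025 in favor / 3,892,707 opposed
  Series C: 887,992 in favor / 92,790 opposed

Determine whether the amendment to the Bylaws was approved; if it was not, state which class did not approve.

Series A: 3/4 of 2875609 = 2156706.75, rounded up to 2156707; 2,156,707 required, 2,156,345 in favor — not approved.
Series B: 2/3 of 17306898 = 11537932; 11,537,932 required, 11,542,025 in favor — approved.
Series C: 4/5 of 1109801 = 887840.80, rounded up to 887841; 887,841 required, 887,992 in favor — approved.

Not approved — the Series A shares did not give the required vote.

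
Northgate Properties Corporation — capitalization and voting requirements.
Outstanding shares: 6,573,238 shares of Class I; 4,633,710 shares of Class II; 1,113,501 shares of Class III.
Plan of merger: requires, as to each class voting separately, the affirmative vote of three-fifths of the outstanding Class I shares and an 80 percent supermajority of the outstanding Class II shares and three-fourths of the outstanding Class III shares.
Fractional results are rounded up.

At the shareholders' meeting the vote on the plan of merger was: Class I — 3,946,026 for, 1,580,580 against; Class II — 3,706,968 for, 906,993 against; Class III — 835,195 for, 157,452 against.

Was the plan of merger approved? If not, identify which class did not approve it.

Approved — every class gave the required vote.

Class I: 3/5 of 6573238 = 3943942.80, rounded up to 3943943; 3,943,943 required, 3,946,026 in favor — approved.
Class II: 4/5 of 4633710 = 3706968; 3,706,968 required, 3,706,968 in favor — approved.
Class III: 3/4 of 1113501 = 835125.75, rounded up to 835126; 835,126 required, 835,195 in favor — approved.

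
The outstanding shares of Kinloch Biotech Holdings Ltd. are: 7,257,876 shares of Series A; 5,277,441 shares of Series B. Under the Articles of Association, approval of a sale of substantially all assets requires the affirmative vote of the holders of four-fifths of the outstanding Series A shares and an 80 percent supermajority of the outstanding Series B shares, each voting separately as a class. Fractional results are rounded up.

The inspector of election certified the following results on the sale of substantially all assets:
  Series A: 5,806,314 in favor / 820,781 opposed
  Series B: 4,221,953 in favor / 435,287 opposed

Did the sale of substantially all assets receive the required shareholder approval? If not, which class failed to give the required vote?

Approved — every class gave the required vote.

Series A: 4/5 of 7257876 = 5806300.80, rounded up to 5806301; 5,806,301 required, 5,806,314 in favor — approved.
Series B: 4/5 of 5277441 = 4221952.80, rounded up to 4221953; 4,221,953 required, 4,221,953 in favor — approved.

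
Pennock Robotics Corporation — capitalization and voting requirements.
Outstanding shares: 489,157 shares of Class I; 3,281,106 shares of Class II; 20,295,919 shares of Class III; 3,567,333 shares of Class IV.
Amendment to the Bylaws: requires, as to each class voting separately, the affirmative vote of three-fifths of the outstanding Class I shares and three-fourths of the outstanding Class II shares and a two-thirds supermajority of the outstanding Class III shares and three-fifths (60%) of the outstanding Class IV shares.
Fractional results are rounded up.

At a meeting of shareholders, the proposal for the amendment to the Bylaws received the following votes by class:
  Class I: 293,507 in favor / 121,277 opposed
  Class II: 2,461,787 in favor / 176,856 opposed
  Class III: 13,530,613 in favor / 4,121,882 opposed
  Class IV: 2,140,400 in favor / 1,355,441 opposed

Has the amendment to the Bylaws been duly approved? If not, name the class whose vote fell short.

Class I: 3/5 of 489157 = 293494.20, rounded up to 293495; 293,495 required, 293,507 in favor — approved.
Class II: 3/4 of 3281106 = 2460829.50, rounded up to 2460830; 2,460,830 required, 2,461,787 in favor — approved.
Class III: 2/3 of 20295919 = 13530612.67, rounded up to 13530613; 13,530,613 required, 13,530,613 in favor — approved.
Class IV: 3/5 of 3567333 = 2140399.80, rounded up to 2140400; 2,140,400 required, 2,140,400 in favor — approved.

Approved — every class gave the required vote.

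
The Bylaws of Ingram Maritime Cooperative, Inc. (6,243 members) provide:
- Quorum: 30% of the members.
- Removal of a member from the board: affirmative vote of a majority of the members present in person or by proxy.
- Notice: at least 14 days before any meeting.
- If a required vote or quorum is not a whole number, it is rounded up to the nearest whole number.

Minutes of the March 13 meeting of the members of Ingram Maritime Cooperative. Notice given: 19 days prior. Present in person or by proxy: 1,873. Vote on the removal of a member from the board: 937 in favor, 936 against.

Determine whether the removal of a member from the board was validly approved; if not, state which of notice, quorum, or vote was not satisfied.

Valid — all requirements satisfied.

Notice: 19 days given; 14 required. Satisfied.
Quorum: 30% of 6,243 = 1,872.90, rounded up to 1,873; 1,873 present. Satisfied.
Vote: requires a majority of those present (1,873); a majority of 1873 is 937, so 937 needed; 937 in favor. Satisfied.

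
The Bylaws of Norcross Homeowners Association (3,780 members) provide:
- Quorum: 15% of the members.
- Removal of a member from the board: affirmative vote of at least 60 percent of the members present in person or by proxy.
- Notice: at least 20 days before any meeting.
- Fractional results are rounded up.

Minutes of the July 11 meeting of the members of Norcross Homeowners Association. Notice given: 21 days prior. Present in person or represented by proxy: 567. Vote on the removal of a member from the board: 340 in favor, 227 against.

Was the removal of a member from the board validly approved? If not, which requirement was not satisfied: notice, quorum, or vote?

Notice: 21 days given; 20 required. Satisfied.
Quorum: 15% of 3,780 = 567; 567 present. Satisfied.
Vote: requires three-fifths of those present (567); 3/5 of 567 = 340.20, rounded up to 341, so 341 needed; 340 in favor. Not satisfied.

Invalid — vote requirement not satisfied.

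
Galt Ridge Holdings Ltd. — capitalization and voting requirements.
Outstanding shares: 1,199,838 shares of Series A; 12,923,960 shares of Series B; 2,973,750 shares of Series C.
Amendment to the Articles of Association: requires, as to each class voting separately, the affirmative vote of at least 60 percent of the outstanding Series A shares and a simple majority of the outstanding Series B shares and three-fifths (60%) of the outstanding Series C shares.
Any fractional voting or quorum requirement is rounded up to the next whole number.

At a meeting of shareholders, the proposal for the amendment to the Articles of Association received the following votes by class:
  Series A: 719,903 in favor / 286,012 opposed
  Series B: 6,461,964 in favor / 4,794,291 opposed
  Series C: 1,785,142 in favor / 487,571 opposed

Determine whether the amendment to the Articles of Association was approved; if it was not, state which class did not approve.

Not approved — the Series B shares did not give the required vote.

Series A: 3/5 of 1199838 = 719902.80, rounded up to 719903; 719,903 required, 719,903 in favor — approved.
Series B: a majority of 12923960 is 6461981; 6,461,981 required, 6,461,964 in favor — not approved.
Series C: 3/5 of 2973750 = 1784250; 1,784,250 required, 1,785,142 in favor — approved.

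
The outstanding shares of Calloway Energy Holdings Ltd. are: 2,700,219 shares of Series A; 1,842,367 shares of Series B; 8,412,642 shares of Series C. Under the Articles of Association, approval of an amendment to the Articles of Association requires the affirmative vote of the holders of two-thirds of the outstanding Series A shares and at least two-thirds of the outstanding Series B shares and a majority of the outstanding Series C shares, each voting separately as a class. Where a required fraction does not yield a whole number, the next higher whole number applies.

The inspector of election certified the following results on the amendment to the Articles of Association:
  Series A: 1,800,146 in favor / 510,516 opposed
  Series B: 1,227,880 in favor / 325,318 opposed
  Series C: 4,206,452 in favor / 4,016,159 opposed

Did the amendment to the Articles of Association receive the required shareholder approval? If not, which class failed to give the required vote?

Not approved — the Series B shares did not give the required vote.

Series A: 2/3 of 2700219 = 1800146; 1,800,146 required, 1,800,146 in favor — approved.
Series B: 2/3 of 1842367 = 1228244.67, rounded up to 1228245; 1,228,245 required, 1,227,880 in favor — not approved.
Series C: a majority of 8412642 is 4206322; 4,206,322 required, 4,206,452 in favor — approved.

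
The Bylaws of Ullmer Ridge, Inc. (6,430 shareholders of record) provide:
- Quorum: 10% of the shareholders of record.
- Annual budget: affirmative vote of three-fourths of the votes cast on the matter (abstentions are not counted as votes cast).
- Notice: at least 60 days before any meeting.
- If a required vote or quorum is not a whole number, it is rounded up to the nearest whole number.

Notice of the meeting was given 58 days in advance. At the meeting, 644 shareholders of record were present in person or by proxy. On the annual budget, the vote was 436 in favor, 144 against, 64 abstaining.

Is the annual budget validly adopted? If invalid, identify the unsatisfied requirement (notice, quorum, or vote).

Invalid — notice requirement not satisfied.

Notice: 58 days given; 60 required. Not satisfied.
Quorum: 10% of 6,430 = 643; 644 present. Satisfied.
Vote: requires three-fourths of the votes cast (644 − 64 abstaining = 580); 3/4 of 580 = 435, so 435 needed; 436 in favor. Satisfied.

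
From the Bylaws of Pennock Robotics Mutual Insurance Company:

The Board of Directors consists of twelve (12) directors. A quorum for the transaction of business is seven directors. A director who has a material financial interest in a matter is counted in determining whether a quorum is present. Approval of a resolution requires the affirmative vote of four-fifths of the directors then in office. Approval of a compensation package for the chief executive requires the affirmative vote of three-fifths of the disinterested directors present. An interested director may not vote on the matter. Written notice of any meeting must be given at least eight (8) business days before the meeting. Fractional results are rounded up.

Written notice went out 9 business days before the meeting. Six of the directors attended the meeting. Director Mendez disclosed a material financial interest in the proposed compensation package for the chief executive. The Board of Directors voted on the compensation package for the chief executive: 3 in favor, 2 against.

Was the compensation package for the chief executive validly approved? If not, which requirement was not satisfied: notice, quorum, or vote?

Notice: 9 business days given; 8 required (9 ≥ 8). Satisfied.
Quorum: 6 present (interested directors count toward quorum); quorum is 7. Not satisfied.
Vote: the compensation package for the chief executive requires three-fifths of the disinterested directors present (6 − 1 = 5). 3/5 of 5 = 3, so 3 affirmative votes are needed; 3 voted in favor. Satisfied. (Moot — without a quorum no business can be validly transacted.)

Invalid — quorum requirement not satisfied.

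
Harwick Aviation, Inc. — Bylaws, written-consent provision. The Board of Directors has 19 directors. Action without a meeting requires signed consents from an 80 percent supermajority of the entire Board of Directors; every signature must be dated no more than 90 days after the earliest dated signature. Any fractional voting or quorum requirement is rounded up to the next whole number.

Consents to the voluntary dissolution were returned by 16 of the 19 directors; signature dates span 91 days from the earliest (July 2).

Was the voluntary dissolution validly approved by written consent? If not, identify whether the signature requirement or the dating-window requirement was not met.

Signatures required: an 80 percent supermajority of 19 — 4/5 of 19 = 15.20, rounded up to 16, so 16 needed; 16 signed. Sufficient.
Dating window: the latest signature is 91 days after the earliest; the limit is 90 days. Outside the window.

Not effective — dating-window requirement not satisfied.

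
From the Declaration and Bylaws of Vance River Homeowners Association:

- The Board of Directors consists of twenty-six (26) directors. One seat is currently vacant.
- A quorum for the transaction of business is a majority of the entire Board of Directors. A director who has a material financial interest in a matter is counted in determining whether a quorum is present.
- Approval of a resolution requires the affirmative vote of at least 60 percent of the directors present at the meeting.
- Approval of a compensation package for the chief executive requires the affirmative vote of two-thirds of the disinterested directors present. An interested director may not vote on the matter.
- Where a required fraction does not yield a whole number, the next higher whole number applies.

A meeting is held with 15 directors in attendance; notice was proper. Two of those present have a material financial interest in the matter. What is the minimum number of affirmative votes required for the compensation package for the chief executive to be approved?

9

The compensation package for the chief executive requires two-thirds of the disinterested directors present (15 − 2 = 13).
2/3 of 13 = 8.67, rounded up to 9.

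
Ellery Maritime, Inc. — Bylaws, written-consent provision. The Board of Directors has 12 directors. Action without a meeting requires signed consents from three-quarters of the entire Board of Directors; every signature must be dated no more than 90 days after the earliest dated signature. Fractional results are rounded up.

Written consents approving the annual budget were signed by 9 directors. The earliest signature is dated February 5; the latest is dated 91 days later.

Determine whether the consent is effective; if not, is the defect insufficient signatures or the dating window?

Signatures required: three-quarters of 12 — 3/4 of 12 = 9, so 9 needed; 9 signed. Sufficient.
Dating window: the latest signature is 91 days after the earliest; the limit is 90 days. Outside the window.

Not effective — dating-window requirement not satisfied.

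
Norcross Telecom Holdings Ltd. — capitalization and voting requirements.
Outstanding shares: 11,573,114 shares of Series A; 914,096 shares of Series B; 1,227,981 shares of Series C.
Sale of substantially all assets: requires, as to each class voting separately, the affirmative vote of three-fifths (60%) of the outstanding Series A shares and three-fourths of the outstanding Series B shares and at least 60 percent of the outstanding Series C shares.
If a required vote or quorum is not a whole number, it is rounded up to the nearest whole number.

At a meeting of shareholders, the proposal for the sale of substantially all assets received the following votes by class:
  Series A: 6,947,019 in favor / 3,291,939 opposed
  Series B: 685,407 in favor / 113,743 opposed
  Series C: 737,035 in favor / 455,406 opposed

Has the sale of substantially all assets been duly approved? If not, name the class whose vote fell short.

Not approved — the Series B shares did not give the required vote.

Series A: 3/5 of 11573114 = 6943868.40, rounded up to 6943869; 6,943,869 required, 6,947,019 in favor — approved.
Series B: 3/4 of 914096 = 685572; 685,572 required, 685,407 in favor — not approved.
Series C: 3/5 of 1227981 = 736788.60, rounded up to 736789; 736,789 required, 737,035 in favor — approved.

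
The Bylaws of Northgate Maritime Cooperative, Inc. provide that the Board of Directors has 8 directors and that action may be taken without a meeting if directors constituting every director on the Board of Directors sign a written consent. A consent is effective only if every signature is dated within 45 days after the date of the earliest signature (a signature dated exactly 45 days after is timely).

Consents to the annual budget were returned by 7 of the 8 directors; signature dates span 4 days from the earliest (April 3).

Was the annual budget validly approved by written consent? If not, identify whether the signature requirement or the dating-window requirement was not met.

Not effective — insufficient signatures.

Signatures required: the unanimous vote of 8 — unanimous means all 8, so 8 needed; 7 signed. Insufficient.
Dating window: the latest signature is 4 days after the earliest; the limit is 45 days. Within the window.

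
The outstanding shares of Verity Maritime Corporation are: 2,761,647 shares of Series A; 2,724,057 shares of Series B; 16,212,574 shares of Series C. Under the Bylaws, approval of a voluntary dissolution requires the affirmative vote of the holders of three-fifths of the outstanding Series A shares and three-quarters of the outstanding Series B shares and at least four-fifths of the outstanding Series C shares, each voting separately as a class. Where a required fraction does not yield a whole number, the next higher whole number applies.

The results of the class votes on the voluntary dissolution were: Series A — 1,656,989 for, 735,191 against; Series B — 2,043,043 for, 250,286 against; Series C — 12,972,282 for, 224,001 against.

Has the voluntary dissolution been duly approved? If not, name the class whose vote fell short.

Approved — every class gave the required vote.

Series A: 3/5 of 2761647 = 1656988.20, rounded up to 1656989; 1,656,989 required, 1,656,989 in favor — approved.
Series B: 3/4 of 2724057 = 2043042.75, rounded up to 2043043; 2,043,043 required, 2,043,043 in favor — approved.
Series C: 4/5 of 16212574 = 12970059.20, rounded up to 12970060; 12,970,060 required, 12,972,282 in favor — approved.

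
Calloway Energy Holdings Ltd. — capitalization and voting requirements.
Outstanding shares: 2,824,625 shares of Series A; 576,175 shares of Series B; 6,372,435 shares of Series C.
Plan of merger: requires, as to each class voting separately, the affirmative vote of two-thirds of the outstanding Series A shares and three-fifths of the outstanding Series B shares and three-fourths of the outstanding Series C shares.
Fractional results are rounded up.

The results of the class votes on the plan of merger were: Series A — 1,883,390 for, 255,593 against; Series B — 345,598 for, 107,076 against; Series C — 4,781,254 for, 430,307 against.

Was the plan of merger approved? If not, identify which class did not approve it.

Series A: 2/3 of 2824625 = 1883083.33, rounded up to 1883084; 1,883,084 required, 1,883,390 in favor — approved.
Series B: 3/5 of 576175 = 345705; 345,705 required, 345,598 in favor — not approved.
Series C: 3/4 of 6372435 = 4779326.25, rounded up to 4779327; 4,779,327 required, 4,781,254 in favor — approved.

Not approved — the Series B shares did not give the required vote.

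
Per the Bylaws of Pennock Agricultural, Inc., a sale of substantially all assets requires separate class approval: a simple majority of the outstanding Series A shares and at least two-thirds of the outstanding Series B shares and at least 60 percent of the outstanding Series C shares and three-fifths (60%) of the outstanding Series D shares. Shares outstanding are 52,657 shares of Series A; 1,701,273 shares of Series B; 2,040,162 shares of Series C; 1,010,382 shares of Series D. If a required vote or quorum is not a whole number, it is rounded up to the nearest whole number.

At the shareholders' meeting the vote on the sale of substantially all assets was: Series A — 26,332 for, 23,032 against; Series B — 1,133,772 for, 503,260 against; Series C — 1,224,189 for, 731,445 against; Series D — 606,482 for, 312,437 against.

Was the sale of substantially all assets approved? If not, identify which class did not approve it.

Not approved — the Series B shares did not give the required vote.

Series A: a majority of 52657 is 26329; 26,329 required, 26,332 in favor — approved.
Series B: 2/3 of 1701273 = 1134182; 1,134,182 required, 1,133,772 in favor — not approved.
Series C: 3/5 of 2040162 = 1224097.20, rounded up to 1224098; 1,224,098 required, 1,224,189 in favor — approved.
Series D: 3/5 of 1010382 = 606229.20, rounded up to 606230; 606,230 required, 606,482 in favor — approved.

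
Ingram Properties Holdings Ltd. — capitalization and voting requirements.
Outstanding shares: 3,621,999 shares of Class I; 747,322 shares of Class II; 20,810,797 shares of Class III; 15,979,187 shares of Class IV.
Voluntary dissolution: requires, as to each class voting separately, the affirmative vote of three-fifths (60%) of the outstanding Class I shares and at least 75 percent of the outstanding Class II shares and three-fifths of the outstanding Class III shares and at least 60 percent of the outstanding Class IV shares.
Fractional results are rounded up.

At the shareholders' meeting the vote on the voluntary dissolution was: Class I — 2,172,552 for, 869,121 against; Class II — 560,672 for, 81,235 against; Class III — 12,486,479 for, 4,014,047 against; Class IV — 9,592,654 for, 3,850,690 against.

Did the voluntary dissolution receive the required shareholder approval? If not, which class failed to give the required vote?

Not approved — the Class I shares did not give the required vote.

Class I: 3/5 of 3621999 = 2173199.40, rounded up to 2173200; 2,173,200 required, 2,172,552 in favor — not approved.
Class II: 3/4 of 747322 = 560491.50, rounded up to 560492; 560,492 required, 560,672 in favor — approved.
Class III: 3/5 of 20810797 = 12486478.20, rounded up to 12486479; 12,486,479 required, 12,486,479 in favor — approved.
Class IV: 3/5 of 15979187 = 9587512.20, rounded up to 9587513; 9,587,513 required, 9,592,654 in favor — approved.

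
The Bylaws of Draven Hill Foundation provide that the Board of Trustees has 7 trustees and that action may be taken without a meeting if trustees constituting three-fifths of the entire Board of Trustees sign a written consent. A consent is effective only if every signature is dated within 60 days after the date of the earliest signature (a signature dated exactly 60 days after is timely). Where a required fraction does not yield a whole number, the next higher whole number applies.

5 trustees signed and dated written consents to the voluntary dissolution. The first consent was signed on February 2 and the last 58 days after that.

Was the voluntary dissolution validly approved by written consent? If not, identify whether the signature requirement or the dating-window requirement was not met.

Effective — both the signature and dating-window requirements are satisfied.

Signatures required: three-fifths of 7 — 3/5 of 7 = 4.20, rounded up to 5, so 5 needed; 5 signed. Sufficient.
Dating window: the latest signature is 58 days after the earliest; the limit is 60 days. Within the window.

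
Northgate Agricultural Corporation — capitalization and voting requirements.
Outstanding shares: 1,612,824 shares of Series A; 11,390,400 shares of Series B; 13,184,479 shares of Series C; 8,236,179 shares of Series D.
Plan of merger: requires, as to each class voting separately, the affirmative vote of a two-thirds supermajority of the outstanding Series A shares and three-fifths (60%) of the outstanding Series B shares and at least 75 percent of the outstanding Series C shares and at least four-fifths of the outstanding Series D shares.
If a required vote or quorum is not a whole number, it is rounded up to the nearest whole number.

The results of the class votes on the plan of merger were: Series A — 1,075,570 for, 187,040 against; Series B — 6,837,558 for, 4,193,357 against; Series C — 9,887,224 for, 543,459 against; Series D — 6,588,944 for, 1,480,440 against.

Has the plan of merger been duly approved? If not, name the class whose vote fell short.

Series A: 2/3 of 1612824 = 1075216; 1,075,216 required, 1,075,570 in favor — approved.
Series B: 3/5 of 11390400 = 6834240; 6,834,240 required, 6,837,558 in favor — approved.
Series C: 3/4 of 13184479 = 9888359.25, rounded up to 9888360; 9,888,360 required, 9,887,224 in favor — not approved.
Series D: 4/5 of 8236179 = 6588943.20, rounded up to 6588944; 6,588,944 required, 6,588,944 in favor — approved.

Not approved — the Series C shares did not give the required vote.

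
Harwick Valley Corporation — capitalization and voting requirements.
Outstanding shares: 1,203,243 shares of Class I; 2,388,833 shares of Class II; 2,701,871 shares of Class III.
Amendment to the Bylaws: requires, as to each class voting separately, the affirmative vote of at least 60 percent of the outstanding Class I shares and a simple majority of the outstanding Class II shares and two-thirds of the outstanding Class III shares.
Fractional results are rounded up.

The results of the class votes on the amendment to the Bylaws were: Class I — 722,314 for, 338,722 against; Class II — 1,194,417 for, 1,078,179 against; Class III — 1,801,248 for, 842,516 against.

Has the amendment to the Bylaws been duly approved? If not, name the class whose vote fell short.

Class I: 3/5 of 1203243 = 721945.80, rounded up to 721946; 721,946 required, 722,314 in favor — approved.
Class II: a majority of 2388833 is 1194417; 1,194,417 required, 1,194,417 in favor — approved.
Class III: 2/3 of 2701871 = 1801247.33, rounded up to 1801248; 1,801,248 required, 1,801,248 in favor — approved.

Approved — every class gave the required vote.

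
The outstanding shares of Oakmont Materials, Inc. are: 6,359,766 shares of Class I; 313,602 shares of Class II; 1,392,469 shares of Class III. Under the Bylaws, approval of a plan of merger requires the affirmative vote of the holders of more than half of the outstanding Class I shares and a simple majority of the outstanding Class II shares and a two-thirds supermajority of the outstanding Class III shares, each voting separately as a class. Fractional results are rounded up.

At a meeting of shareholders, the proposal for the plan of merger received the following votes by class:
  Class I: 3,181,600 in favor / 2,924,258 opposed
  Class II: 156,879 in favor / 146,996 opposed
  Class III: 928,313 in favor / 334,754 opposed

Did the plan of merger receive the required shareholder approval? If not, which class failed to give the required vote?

Class I: a majority of 6359766 is 3179884; 3,179,884 required, 3,181,600 in favor — approved.
Class II: a majority of 313602 is 156802; 156,802 required, 156,879 in favor — approved.
Class III: 2/3 of 1392469 = 928312.67, rounded up to 928313; 928,313 required, 928,313 in favor — approved.

Approved — every class gave the required vote.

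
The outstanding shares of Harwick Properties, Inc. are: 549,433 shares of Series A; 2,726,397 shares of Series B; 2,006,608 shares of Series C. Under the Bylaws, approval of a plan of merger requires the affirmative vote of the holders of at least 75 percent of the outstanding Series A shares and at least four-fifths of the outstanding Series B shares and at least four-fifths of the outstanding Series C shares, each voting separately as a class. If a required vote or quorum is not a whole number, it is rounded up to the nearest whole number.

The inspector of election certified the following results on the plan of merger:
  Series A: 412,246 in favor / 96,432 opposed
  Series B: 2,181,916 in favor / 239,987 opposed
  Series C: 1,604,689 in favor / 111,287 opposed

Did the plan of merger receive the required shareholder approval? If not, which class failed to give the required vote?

Series A: 3/4 of 549433 = 412074.75, rounded up to 412075; 412,075 required, 412,246 in favor — approved.
Series B: 4/5 of 2726397 = 2181117.60, rounded up to 2181118; 2,181,118 required, 2,181,916 in favor — approved.
Series C: 4/5 of 2006608 = 1605286.40, rounded up to 1605287; 1,605,287 required, 1,604,689 in favor — not approved.

Not approved — the Series C shares did not give the required vote.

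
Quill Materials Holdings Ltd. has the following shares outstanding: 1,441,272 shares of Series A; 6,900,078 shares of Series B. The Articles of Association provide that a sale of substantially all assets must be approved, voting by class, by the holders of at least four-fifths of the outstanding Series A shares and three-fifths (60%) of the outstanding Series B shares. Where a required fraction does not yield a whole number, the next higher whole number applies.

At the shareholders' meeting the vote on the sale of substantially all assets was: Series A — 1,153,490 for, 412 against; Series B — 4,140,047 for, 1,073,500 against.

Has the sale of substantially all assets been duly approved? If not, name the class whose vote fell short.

Series A: 4/5 of 1441272 = 1153017.60, rounded up to 1153018; 1,153,018 required, 1,153,490 in favor — approved.
Series B: 3/5 of 6900078 = 4140046.80, rounded up to 4140047; 4,140,047 required, 4,140,047 in favor — approved.

Approved — every class gave the required vote.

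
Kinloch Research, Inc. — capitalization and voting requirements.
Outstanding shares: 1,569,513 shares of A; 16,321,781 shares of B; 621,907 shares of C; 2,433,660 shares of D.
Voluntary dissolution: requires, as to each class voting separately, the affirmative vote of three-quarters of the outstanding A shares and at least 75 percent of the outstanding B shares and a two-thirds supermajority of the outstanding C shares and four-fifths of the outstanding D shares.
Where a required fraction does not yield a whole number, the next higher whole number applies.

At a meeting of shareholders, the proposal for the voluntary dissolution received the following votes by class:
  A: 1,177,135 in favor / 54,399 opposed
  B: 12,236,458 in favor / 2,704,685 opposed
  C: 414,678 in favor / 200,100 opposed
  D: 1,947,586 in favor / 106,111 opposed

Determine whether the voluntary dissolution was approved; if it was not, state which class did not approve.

Not approved — the B shares did not give the required vote.

A: 3/4 of 1569513 = 1177134.75, rounded up to 1177135; 1,177,135 required, 1,177,135 in favor — approved.
B: 3/4 of 16321781 = 12241335.75, rounded up to 12241336; 12,241,336 required, 12,236,458 in favor — not approved.
C: 2/3 of 621907 = 414604.67, rounded up to 414605; 414,605 required, 414,678 in favor — approved.
D: 4/5 of 2433660 = 1946928; 1,946,928 required, 1,947,586 in favor — approved.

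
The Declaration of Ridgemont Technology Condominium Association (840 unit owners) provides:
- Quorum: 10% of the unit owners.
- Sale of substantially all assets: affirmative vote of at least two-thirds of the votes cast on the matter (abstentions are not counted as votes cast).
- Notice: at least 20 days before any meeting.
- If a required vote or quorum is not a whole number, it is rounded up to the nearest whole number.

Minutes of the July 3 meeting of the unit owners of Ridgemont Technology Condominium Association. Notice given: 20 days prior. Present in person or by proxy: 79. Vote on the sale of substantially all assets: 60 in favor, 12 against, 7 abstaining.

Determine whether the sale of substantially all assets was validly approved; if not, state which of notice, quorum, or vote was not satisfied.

Notice: 20 days given; 20 required. Satisfied.
Quorum: 10% of 840 = 84; 79 present. Not satisfied.
Vote: requires two-thirds of the votes cast (79 − 7 abstaining = 72); 2/3 of 72 = 48, so 48 needed; 60 in favor. Satisfied.

Invalid — quorum requirement not satisfied.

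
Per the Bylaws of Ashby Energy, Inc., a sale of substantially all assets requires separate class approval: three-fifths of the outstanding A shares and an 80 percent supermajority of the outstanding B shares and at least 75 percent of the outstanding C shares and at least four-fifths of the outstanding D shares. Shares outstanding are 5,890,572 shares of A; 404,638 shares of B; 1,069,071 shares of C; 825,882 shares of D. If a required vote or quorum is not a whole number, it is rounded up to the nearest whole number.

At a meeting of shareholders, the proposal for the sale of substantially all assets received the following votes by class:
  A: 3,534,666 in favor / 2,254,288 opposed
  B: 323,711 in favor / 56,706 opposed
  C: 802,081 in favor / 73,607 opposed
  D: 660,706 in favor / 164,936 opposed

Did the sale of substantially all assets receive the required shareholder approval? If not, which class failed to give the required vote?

A: 3/5 of 5890572 = 3534343.20, rounded up to 3534344; 3,534,344 required, 3,534,666 in favor — approved.
B: 4/5 of 404638 = 323710.40, rounded up to 323711; 323,711 required, 323,711 in favor — approved.
C: 3/4 of 1069071 = 801803.25, rounded up to 801804; 801,804 required, 802,081 in favor — approved.
D: 4/5 of 825882 = 660705.60, rounded up to 660706; 660,706 required, 660,706 in favor — approved.

Approved — every class gave the required vote.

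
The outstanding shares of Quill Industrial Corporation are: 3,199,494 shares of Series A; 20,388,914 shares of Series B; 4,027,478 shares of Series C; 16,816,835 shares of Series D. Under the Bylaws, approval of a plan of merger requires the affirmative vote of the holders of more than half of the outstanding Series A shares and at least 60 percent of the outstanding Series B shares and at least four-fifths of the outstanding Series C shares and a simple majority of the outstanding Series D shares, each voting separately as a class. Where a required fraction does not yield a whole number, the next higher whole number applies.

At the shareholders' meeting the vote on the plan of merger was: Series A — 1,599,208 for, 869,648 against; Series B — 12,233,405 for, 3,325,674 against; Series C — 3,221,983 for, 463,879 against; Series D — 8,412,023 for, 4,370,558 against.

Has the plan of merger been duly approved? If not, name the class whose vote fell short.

Not approved — the Series A shares did not give the required vote.

Series A: a majority of 3199494 is 1599748; 1,599,748 required, 1,599,208 in favor — not approved.
Series B: 3/5 of 20388914 = 12233348.40, rounded up to 12233349; 12,233,349 required, 12,233,405 in favor — approved.
Series C: 4/5 of 4027478 = 3221982.40, rounded up to 3221983; 3,221,983 required, 3,221,983 in favor — approved.
Series D: a majority of 16816835 is 8408418; 8,408,418 required, 8,412,023 in favor — approved.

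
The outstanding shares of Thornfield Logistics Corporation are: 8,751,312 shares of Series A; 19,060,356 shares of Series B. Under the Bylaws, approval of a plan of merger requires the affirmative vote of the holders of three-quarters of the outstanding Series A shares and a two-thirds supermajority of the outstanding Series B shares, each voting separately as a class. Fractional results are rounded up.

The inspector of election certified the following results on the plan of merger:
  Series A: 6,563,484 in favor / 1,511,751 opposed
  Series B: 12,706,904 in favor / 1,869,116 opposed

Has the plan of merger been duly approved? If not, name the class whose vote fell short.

Approved — every class gave the required vote.

Series A: 3/4 of 8751312 = 6563484; 6,563,484 required, 6,563,484 in favor — approved.
Series B: 2/3 of 19060356 = 12706904; 12,706,904 required, 12,706,904 in favor — approved.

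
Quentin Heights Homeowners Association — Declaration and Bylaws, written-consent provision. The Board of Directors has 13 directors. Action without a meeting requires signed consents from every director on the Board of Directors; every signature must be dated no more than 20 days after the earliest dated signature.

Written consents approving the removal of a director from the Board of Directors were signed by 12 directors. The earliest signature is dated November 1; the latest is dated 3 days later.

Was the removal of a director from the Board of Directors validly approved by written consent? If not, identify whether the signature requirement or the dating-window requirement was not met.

Not effective — insufficient signatures.

Signatures required: every one of 13 — unanimous means all 13, so 13 needed; 12 signed. Insufficient.
Dating window: the latest signature is 3 days after the earliest; the limit is 20 days. Within the window.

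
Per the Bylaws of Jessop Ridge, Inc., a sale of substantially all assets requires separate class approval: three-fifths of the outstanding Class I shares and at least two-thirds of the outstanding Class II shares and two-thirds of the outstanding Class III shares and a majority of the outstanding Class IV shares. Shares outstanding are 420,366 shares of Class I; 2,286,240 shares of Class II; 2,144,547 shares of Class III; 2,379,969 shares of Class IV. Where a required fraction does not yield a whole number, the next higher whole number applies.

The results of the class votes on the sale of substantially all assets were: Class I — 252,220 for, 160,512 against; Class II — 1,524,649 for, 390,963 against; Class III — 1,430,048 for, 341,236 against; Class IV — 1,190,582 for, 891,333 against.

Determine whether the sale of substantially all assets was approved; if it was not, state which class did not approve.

Class I: 3/5 of 420366 = 252219.60, rounded up to 252220; 252,220 required, 252,220 in favor — approved.
Class II: 2/3 of 2286240 = 1524160; 1,524,160 required, 1,524,649 in favor — approved.
Class III: 2/3 of 2144547 = 1429698; 1,429,698 required, 1,430,048 in favor — approved.
Class IV: a majority of 2379969 is 1189985; 1,189,985 required, 1,190,582 in favor — approved.

Approved — every class gave the required vote.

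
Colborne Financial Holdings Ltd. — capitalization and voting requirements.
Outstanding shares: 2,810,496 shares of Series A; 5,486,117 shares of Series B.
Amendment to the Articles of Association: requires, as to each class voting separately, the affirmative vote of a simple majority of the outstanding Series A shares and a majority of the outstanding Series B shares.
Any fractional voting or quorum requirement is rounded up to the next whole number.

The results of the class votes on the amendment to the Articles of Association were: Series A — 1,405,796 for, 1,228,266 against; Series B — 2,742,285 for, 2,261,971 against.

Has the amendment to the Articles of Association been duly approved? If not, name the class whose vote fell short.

Series A: a majority of 2810496 is 1405249; 1,405,249 required, 1,405,796 in favor — approved.
Series B: a majority of 5486117 is 2743059; 2,743,059 required, 2,742,285 in favor — not approved.

Not approved — the Series B shares did not give the required vote.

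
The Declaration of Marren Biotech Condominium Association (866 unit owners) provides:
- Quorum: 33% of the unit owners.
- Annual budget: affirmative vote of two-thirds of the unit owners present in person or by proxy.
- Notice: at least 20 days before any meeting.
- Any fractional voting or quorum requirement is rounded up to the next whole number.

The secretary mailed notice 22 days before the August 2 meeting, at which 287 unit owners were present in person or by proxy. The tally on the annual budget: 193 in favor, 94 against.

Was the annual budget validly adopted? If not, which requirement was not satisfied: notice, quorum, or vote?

Valid — all requirements satisfied.

Notice: 22 days given; 20 required. Satisfied.
Quorum: 33% of 866 = 285.78, rounded up to 286; 287 present. Satisfied.
Vote: requires two-thirds of those present (287); 2/3 of 287 = 191.33, rounded up to 192, so 192 needed; 193 in favor. Satisfied.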